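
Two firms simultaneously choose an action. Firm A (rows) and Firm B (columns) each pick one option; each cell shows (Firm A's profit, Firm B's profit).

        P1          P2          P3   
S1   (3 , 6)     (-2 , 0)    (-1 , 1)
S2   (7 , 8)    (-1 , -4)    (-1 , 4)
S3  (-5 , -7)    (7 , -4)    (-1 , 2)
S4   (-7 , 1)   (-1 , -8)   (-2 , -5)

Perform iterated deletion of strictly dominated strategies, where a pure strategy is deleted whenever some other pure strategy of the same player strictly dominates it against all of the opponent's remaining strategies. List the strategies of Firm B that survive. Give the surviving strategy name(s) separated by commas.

P1, P3

Firm A's strategy S4 is strictly dominated by S3 (P1: -5>-7, P2: 7>-1, P3: -1>-2) and is removed.
Column P2 is eliminated: P3 beats it against every remaining row (S1: 1>0, S2: 4>-4, S3: 2>-4).
Among the remaining strategies, none is strictly dominated by another pure strategy of the same player, so the elimination stops.
Surviving strategies — Firm A: {S1, S2, S3}; Firm B: {P1, P3}.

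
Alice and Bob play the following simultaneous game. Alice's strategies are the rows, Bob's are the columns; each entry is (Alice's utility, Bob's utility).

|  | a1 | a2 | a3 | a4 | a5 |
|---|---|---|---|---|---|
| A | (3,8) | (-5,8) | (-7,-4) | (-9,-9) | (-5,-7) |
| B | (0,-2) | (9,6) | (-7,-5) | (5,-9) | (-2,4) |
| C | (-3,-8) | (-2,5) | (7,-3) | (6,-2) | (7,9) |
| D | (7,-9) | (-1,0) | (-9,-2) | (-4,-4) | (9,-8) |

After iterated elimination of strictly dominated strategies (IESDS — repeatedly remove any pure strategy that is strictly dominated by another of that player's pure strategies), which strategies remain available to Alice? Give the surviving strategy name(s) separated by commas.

B

Bob's strategy a3 is strictly dominated by a2 (A: 8>-4, B: 6>-5, C: 5>-3, D: 0>-2) and is removed.
Row A is eliminated: D beats it against every remaining column (a1: 7>3, a2: -1>-5, a4: -4>-9, a5: 9>-5).
For Bob, a2 strictly dominates a1 on the remaining rows (B: 6>-2, C: 5>-8, D: 0>-9); eliminate a1.
Column a4 is eliminated: a2 beats it against every remaining row (B: 6>-9, C: 5>-2, D: 0>-4).
For Alice, D strictly dominates C on the remaining columns (a2: -1>-2, a5: 9>7); eliminate C.
Bob's strategy a5 is strictly dominated by a2 (B: 6>4, D: 0>-8) and is removed.
Alice's strategy D is strictly dominated by B (a2: 9>-1) and is removed.
Among the remaining strategies, none is strictly dominated by another pure strategy of the same player, so the elimination stops.
Surviving strategies — Alice: {B}; Bob: {a2}.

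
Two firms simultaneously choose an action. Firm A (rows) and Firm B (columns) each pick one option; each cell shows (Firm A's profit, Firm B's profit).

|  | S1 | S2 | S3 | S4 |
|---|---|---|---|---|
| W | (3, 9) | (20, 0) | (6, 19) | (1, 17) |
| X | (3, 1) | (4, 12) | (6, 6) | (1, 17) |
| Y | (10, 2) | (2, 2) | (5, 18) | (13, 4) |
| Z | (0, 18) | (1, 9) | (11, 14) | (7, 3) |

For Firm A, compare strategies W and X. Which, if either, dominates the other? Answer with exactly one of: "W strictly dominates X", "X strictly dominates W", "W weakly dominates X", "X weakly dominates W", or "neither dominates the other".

W weakly dominates X

Compare W to X across every action of Firm B: S1: 3=3, S2: 20>4, S3: 6=6, S4: 1=1.
W is at least as good everywhere and strictly better somewhere (tied only at S1, S3, S4), so W weakly but not strictly dominates X.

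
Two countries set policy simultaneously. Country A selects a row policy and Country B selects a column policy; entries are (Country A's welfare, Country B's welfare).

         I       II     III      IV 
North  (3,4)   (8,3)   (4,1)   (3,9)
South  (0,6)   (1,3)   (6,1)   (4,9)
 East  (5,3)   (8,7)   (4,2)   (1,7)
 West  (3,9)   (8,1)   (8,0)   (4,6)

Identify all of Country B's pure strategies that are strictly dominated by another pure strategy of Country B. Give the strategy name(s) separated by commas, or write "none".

I: no other strategy beats it everywhere (II at North (4>3); III at North (4>1); IV at West (9>6)).
II is not dominated — it holds its own against I at East (7>3); III at North (3>1); IV at East (7=7).
III is strictly dominated by I (North: 4>1, South: 6>1, East: 3>2, West: 9>0).
Nothing dominates IV: I at North (9>4); II at North (9>3); III at North (9>1).

III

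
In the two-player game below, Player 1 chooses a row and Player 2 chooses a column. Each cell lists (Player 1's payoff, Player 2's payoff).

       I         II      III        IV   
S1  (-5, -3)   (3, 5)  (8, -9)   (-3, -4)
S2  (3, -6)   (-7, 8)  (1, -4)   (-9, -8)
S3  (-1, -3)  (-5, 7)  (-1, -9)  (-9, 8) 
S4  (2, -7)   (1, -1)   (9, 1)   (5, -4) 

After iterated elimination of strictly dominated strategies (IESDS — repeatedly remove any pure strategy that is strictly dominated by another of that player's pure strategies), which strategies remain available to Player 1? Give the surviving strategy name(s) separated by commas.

S1, S4

Row S3 is eliminated: S4 beats it against every remaining column (I: 2>-1, II: 1>-5, III: 9>-1, IV: 5>-9).
Player 2's strategy I is strictly dominated by II (S1: 5>-3, S2: 8>-6, S4: -1>-7) and is removed.
Player 1's strategy S2 is strictly dominated by S1 (II: 3>-7, III: 8>1, IV: -3>-9) and is removed.
For Player 2, II strictly dominates IV on the remaining rows (S1: 5>-4, S4: -1>-4); eliminate IV.
Among the remaining strategies, none is strictly dominated by another pure strategy of the same player, so the elimination stops.
Surviving strategies — Player 1: {S1, S4}; Player 2: {II, III}.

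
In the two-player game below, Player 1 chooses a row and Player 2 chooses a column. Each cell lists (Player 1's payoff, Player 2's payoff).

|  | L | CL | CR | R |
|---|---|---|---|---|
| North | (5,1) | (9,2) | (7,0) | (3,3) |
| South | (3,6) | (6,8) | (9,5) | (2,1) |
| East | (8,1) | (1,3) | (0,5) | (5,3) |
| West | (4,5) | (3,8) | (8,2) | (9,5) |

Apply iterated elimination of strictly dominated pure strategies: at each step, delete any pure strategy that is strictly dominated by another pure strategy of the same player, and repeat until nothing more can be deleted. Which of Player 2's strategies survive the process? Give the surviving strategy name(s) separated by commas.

CL, R

Player 2's strategy L is strictly dominated by CL (North: 2>1, South: 8>6, East: 3>1, West: 8>5) and is removed.
For Player 1, West strictly dominates East on the remaining columns (CL: 3>1, CR: 8>0, R: 9>5); eliminate East.
For Player 2, CL strictly dominates CR on the remaining rows (North: 2>0, South: 8>5, West: 8>2); eliminate CR.
Row South is eliminated: North beats it against every remaining column (CL: 9>6, R: 3>2).
Among the remaining strategies, none is strictly dominated by another pure strategy of the same player, so the elimination stops.
Surviving strategies — Player 1: {North, West}; Player 2: {CL, R}.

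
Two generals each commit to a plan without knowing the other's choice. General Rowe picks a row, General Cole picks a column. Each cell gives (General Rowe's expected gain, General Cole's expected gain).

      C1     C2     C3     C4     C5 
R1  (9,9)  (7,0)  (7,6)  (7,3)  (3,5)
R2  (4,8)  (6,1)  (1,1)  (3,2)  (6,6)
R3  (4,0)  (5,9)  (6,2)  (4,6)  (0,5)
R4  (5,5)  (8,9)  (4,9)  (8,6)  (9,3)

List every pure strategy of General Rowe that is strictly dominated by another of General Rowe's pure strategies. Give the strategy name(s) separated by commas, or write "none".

Nothing dominates R1: R2 at C1 (9>4); R3 at C1 (9>4); R4 at C1 (9>5).
R2 is strictly dominated by R4 (C1: 5>4, C2: 8>6, C3: 4>1, C4: 8>3, C5: 9>6).
R3: dominated, since R1 does at least as well everywhere (C1: 9>4, C2: 7>5, C3: 7>6, C4: 7>4, C5: 3>0).
Nothing dominates R4: R1 at C2 (8>7); R2 at C1 (5>4); R3 at C1 (5>4).

R2, R3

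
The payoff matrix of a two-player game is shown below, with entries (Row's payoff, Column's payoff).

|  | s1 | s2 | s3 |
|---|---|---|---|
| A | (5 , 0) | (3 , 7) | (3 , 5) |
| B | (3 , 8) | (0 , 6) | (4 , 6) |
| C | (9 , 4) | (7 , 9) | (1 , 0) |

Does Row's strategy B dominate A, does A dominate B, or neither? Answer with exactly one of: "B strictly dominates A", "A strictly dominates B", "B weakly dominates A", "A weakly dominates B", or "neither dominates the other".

neither dominates the other

B's payoffs vs A's, by Column's action — s1: 3<5, s2: 0<3, s3: 4>3.
B does better at s3 but worse at s1, s2; neither strategy dominates the other.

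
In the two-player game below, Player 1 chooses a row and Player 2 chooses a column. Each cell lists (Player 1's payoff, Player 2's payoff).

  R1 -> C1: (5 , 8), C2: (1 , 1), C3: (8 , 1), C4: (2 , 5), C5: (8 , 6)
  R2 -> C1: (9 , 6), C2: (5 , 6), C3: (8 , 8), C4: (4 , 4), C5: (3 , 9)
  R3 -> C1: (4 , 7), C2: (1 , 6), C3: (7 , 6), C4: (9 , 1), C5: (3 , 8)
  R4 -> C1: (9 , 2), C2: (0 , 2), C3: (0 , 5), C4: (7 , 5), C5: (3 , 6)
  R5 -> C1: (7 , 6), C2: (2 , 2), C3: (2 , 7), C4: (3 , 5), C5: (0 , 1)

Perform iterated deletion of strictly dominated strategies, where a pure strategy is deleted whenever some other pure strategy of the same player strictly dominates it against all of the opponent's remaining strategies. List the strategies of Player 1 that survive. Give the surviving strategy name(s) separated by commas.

Row R5 is eliminated: R2 beats it against every remaining column (C1: 9>7, C2: 5>2, C3: 8>2, C4: 4>3, C5: 3>0).
For Player 2, C5 strictly dominates C2 on the remaining rows (R1: 6>1, R2: 9>6, R3: 8>6, R4: 6>2); eliminate C2.
Column C3 is eliminated: C5 beats it against every remaining row (R1: 6>1, R2: 9>8, R3: 8>6, R4: 6>5).
Column C4 is eliminated: C5 beats it against every remaining row (R1: 6>5, R2: 9>4, R3: 8>1, R4: 6>5).
Player 1's strategy R3 is strictly dominated by R1 (C1: 5>4, C5: 8>3) and is removed.
Among the remaining strategies, none is strictly dominated by another pure strategy of the same player, so the elimination stops.
Surviving strategies — Player 1: {R1, R2, R4}; Player 2: {C1, C5}.

R1, R2, R4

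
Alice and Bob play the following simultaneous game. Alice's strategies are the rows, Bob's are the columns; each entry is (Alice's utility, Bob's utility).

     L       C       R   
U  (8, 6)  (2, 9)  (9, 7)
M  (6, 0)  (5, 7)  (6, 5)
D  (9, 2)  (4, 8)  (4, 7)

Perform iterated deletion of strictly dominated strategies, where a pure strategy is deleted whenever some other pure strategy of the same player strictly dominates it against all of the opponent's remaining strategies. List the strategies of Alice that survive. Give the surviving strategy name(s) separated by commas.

M

Column L is eliminated: C beats it against every remaining row (U: 9>6, M: 7>0, D: 8>2).
Alice's strategy D is strictly dominated by M (C: 5>4, R: 6>4) and is removed.
Column R is eliminated: C beats it against every remaining row (U: 9>7, M: 7>5).
Row U is eliminated: M beats it against every remaining column (C: 5>2).
Among the remaining strategies, none is strictly dominated by another pure strategy of the same player, so the elimination stops.
Surviving strategies — Alice: {M}; Bob: {C}.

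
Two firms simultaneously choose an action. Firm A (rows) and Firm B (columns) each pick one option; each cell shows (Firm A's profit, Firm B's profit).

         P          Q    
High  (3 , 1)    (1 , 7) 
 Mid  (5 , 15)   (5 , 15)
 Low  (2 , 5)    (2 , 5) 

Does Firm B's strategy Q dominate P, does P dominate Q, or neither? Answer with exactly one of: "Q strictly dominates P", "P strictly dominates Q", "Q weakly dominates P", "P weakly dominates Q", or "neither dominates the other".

Q's payoffs vs P's, by Firm A's action — High: 7>1, Mid: 15=15, Low: 5=5.
Q is at least as good everywhere and strictly better somewhere (tied only at Mid, Low), so Q weakly but not strictly dominates P.

Q weakly dominates P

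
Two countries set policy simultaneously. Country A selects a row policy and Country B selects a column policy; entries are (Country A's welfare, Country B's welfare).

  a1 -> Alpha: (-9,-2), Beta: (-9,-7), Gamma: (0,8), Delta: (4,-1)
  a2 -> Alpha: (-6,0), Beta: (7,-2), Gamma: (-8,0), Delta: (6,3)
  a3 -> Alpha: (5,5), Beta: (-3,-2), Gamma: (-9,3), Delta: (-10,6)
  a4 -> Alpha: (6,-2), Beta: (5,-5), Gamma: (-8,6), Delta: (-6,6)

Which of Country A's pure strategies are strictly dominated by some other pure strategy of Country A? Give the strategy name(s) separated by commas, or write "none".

a1 is not dominated — it holds its own against a2 at Gamma (0>-8); a3 at Gamma (0>-9); a4 at Gamma (0>-8).
a2: no other strategy beats it everywhere (a1 at Alpha (-6>-9); a3 at Beta (7>-3); a4 at Beta (7>5)).
a3: dominated, since a4 does at least as well everywhere (Alpha: 6>5, Beta: 5>-3, Gamma: -8>-9, Delta: -6>-10).
a4: no other strategy beats it everywhere (a1 at Alpha (6>-9); a2 at Alpha (6>-6); a3 at Alpha (6>5)).

a3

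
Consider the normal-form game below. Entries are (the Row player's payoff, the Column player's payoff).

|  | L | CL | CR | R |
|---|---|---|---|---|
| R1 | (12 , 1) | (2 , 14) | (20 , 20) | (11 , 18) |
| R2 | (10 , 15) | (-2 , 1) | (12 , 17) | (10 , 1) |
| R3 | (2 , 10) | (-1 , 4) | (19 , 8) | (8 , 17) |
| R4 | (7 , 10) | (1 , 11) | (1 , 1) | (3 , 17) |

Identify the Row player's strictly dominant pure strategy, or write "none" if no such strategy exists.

R1

R1 vs R2: L: 12>10, CL: 2>-2, CR: 20>12, R: 11>10.
R1 vs R3: L: 12>2, CL: 2>-1, CR: 20>19, R: 11>8.
R1 vs R4: L: 12>7, CL: 2>1, CR: 20>1, R: 11>3.
R1 strictly beats every other strategy against every opponent action, so it is strictly dominant.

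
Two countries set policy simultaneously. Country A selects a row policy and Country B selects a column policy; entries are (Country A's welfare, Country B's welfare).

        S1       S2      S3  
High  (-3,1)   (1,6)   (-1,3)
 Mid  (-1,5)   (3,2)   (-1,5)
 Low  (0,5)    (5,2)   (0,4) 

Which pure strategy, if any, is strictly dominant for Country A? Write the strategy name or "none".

Low vs High: S1: 0>-3, S2: 5>1, S3: 0>-1.
Low vs Mid: S1: 0>-1, S2: 5>3, S3: 0>-1.
Low strictly beats every other strategy against every opponent action, so it is strictly dominant.

Low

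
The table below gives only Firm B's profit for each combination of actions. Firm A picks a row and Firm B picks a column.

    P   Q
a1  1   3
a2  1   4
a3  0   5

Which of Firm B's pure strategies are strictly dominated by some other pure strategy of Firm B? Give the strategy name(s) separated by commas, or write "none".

P

Q strictly dominates P — a1: 3>1, a2: 4>1, a3: 5>0.
Nothing dominates Q: P at a1 (3>1).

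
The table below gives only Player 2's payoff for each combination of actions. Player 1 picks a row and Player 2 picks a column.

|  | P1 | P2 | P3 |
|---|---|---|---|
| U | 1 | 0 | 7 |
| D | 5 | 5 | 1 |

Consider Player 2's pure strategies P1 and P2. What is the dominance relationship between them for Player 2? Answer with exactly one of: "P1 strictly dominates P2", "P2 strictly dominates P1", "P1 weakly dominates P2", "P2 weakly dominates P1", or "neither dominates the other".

P1's payoffs vs P2's, by Player 1's action — U: 1>0, D: 5=5.
P1 is at least as good everywhere and strictly better somewhere (tied only at D), so P1 weakly but not strictly dominates P2.

P1 weakly dominates P2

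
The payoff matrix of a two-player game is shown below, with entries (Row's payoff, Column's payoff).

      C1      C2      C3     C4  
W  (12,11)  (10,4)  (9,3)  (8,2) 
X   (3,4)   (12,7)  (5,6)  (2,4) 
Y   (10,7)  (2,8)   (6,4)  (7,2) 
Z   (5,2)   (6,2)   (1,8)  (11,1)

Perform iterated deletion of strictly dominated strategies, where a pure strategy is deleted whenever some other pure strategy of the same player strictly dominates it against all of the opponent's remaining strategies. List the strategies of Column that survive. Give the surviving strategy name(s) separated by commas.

For Row, W strictly dominates Y on the remaining columns (C1: 12>10, C2: 10>2, C3: 9>6, C4: 8>7); eliminate Y.
Column C4 is eliminated: C2 beats it against every remaining row (W: 4>2, X: 7>4, Z: 2>1).
Row Z is eliminated: W beats it against every remaining column (C1: 12>5, C2: 10>6, C3: 9>1).
Column's strategy C3 is strictly dominated by C2 (W: 4>3, X: 7>6) and is removed.
Among the remaining strategies, none is strictly dominated by another pure strategy of the same player, so the elimination stops.
Surviving strategies — Row: {W, X}; Column: {C1, C2}.

C1, C2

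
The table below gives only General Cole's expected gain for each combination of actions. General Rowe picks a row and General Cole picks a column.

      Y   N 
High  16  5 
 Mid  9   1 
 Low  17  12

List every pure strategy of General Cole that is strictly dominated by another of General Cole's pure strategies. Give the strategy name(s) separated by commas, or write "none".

Y: no other strategy beats it everywhere (N at High (16>5)).
N: dominated, since Y does at least as well everywhere (High: 16>5, Mid: 9>1, Low: 17>12).

N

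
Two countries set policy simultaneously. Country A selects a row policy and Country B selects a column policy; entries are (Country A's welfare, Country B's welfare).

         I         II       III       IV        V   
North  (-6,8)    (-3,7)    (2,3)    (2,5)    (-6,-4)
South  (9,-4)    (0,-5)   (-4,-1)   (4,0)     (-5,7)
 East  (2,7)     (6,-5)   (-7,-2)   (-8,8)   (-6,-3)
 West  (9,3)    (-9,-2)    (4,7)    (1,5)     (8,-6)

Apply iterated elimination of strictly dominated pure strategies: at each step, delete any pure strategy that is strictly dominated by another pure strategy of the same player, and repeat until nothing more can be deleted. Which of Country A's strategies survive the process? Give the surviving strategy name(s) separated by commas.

North, South, West

Country B's strategy II is strictly dominated by I (North: 8>7, South: -4>-5, East: 7>-5, West: 3>-2) and is removed.
Row East is eliminated: South beats it against every remaining column (I: 9>2, III: -4>-7, IV: 4>-8, V: -5>-6).
Among the remaining strategies, none is strictly dominated by another pure strategy of the same player, so the elimination stops.
Surviving strategies — Country A: {North, South, West}; Country B: {I, III, IV, V}.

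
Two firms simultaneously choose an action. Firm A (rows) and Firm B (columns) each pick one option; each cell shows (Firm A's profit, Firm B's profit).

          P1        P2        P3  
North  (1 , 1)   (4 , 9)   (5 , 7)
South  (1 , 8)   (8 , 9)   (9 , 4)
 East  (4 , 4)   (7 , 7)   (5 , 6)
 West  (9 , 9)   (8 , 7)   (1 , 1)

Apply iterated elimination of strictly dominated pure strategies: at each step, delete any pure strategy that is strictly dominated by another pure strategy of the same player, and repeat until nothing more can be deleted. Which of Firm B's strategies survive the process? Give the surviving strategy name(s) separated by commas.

P1, P2

Firm B's strategy P3 is strictly dominated by P2 (North: 9>7, South: 9>4, East: 7>6, West: 7>1) and is removed.
Row North is eliminated: East beats it against every remaining column (P1: 4>1, P2: 7>4).
Row East is eliminated: West beats it against every remaining column (P1: 9>4, P2: 8>7).
Among the remaining strategies, none is strictly dominated by another pure strategy of the same player, so the elimination stops.
Surviving strategies — Firm A: {South, West}; Firm B: {P1, P2}.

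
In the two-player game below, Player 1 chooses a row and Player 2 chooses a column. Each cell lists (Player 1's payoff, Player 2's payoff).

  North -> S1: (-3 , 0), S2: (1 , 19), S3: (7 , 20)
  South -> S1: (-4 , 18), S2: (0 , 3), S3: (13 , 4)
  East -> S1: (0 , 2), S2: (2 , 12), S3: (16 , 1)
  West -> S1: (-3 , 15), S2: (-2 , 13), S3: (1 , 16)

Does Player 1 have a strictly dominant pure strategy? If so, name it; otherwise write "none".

East vs North: S1: 0>-3, S2: 2>1, S3: 16>7.
East vs South: S1: 0>-4, S2: 2>0, S3: 16>13.
East vs West: S1: 0>-3, S2: 2>-2, S3: 16>1.
East strictly beats every other strategy against every opponent action, so it is strictly dominant.

East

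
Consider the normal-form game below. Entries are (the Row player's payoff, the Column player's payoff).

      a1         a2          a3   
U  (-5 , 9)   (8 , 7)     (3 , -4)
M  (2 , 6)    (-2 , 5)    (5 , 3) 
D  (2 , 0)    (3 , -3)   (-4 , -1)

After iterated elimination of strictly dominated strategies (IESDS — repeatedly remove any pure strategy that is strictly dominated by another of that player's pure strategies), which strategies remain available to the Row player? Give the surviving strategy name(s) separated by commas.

The Column player's strategy a2 is strictly dominated by a1 (U: 9>7, M: 6>5, D: 0>-3) and is removed.
For the Row player, M strictly dominates U on the remaining columns (a1: 2>-5, a3: 5>3); eliminate U.
The Column player's strategy a3 is strictly dominated by a1 (M: 6>3, D: 0>-1) and is removed.
Among the remaining strategies, none is strictly dominated by another pure strategy of the same player, so the elimination stops.
Surviving strategies — the Row player: {M, D}; the Column player: {a1}.

M, D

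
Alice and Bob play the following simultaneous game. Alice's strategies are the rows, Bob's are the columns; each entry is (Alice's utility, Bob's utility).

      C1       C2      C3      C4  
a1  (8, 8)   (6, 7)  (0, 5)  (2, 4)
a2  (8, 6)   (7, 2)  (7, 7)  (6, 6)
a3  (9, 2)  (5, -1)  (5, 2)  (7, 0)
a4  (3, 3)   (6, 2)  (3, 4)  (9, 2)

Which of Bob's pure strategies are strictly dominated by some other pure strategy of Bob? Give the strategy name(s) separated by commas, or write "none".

C2, C4

Nothing dominates C1: C2 at a1 (8>7); C3 at a1 (8>5); C4 at a1 (8>4).
C1 strictly dominates C2 — a1: 8>7, a2: 6>2, a3: 2>-1, a4: 3>2.
Nothing dominates C3: C1 at a2 (7>6); C2 at a2 (7>2); C4 at a1 (5>4).
C4: dominated, since C3 does at least as well everywhere (a1: 5>4, a2: 7>6, a3: 2>0, a4: 4>2).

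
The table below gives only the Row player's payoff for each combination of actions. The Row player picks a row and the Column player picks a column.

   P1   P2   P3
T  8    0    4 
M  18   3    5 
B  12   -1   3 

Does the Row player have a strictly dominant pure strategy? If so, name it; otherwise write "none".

M

M vs T: P1: 18>8, P2: 3>0, P3: 5>4.
M vs B: P1: 18>12, P2: 3>-1, P3: 5>3.
M strictly beats every other strategy against every opponent action, so it is strictly dominant.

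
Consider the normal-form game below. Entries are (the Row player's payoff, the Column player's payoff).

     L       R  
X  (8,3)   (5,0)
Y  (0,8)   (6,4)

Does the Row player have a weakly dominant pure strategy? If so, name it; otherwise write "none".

none

X fails to dominate Y at R (5<6).
Y fails to dominate X at L (0<8).
No single strategy dominates all the others.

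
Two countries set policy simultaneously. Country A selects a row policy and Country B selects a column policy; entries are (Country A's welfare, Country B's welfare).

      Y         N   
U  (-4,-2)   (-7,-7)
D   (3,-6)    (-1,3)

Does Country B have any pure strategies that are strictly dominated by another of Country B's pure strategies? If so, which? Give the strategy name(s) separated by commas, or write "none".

none

Y is not dominated — it holds its own against N at U (-2>-7).
Nothing dominates N: Y at D (3>-6).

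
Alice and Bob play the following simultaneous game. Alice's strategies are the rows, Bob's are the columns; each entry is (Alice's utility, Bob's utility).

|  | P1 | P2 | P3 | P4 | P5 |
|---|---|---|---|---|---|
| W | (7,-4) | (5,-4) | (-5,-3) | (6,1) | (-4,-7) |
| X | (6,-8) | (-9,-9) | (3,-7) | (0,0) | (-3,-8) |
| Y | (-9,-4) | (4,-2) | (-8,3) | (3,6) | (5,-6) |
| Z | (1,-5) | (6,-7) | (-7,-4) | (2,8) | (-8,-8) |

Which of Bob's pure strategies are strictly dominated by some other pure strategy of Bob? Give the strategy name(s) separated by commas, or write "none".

P3 strictly dominates P1 — W: -3>-4, X: -7>-8, Y: 3>-4, Z: -4>-5.
P3 strictly dominates P2 — W: -3>-4, X: -7>-9, Y: 3>-2, Z: -4>-7.
P3: dominated, since P4 does at least as well everywhere (W: 1>-3, X: 0>-7, Y: 6>3, Z: 8>-4).
P4 is not dominated — it holds its own against P1 at W (1>-4); P2 at W (1>-4); P3 at W (1>-3); P5 at W (1>-7).
P5 is strictly dominated by P3 (W: -3>-7, X: -7>-8, Y: 3>-6, Z: -4>-8).

P1, P2, P3, P5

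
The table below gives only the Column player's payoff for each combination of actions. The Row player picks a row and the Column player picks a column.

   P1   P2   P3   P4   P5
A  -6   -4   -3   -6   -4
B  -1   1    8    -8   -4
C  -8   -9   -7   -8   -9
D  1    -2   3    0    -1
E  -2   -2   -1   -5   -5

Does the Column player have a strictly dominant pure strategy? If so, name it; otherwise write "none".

P3 vs P1: A: -3>-6, B: 8>-1, C: -7>-8, D: 3>1, E: -1>-2.
P3 vs P2: A: -3>-4, B: 8>1, C: -7>-9, D: 3>-2, E: -1>-2.
P3 vs P4: A: -3>-6, B: 8>-8, C: -7>-8, D: 3>0, E: -1>-5.
P3 vs P5: A: -3>-4, B: 8>-4, C: -7>-9, D: 3>-1, E: -1>-5.
P3 strictly beats every other strategy against every opponent action, so it is strictly dominant.

P3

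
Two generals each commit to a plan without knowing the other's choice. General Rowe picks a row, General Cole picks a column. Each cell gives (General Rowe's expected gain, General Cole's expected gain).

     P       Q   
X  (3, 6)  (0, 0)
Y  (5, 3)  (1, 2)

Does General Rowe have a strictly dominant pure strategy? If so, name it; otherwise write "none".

Y

Y vs X: P: 5>3, Q: 1>0.
Y strictly beats every other strategy against every opponent action, so it is strictly dominant.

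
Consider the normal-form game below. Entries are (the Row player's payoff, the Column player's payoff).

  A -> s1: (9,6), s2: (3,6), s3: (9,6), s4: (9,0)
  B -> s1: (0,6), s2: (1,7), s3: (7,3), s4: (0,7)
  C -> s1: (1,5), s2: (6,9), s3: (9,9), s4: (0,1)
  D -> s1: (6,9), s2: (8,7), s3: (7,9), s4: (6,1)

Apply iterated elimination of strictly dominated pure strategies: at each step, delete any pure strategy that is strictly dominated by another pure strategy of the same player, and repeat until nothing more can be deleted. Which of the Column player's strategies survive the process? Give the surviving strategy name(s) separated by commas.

s1, s2, s3

For the Row player, A strictly dominates B on the remaining columns (s1: 9>0, s2: 3>1, s3: 9>7, s4: 9>0); eliminate B.
Column s4 is eliminated: s1 beats it against every remaining row (A: 6>0, C: 5>1, D: 9>1).
Among the remaining strategies, none is strictly dominated by another pure strategy of the same player, so the elimination stops.
Surviving strategies — the Row player: {A, C, D}; the Column player: {s1, s2, s3}.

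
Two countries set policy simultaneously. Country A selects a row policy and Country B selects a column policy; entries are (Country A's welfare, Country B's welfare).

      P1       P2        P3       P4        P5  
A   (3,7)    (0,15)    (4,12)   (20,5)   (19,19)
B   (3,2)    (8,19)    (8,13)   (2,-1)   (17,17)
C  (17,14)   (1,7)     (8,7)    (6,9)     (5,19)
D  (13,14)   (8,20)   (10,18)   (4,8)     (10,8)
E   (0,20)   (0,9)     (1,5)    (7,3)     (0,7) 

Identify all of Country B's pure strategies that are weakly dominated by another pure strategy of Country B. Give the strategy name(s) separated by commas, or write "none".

P3, P4

P1: no other strategy beats it everywhere (P2 at C (14>7); P3 at C (14>7); P4 at A (7>5); P5 at D (14>8)).
Nothing dominates P2: P1 at A (15>7); P3 at A (15>12); P4 at A (15>5); P5 at B (19>17).
P3 is weakly dominated by P2 (A: 15>12, B: 19>13, C: 7=7, D: 20>18, E: 9>5).
P4 is weakly dominated by P1 (A: 7>5, B: 2>-1, C: 14>9, D: 14>8, E: 20>3).
Nothing dominates P5: P1 at A (19>7); P2 at A (19>15); P3 at A (19>12); P4 at A (19>5).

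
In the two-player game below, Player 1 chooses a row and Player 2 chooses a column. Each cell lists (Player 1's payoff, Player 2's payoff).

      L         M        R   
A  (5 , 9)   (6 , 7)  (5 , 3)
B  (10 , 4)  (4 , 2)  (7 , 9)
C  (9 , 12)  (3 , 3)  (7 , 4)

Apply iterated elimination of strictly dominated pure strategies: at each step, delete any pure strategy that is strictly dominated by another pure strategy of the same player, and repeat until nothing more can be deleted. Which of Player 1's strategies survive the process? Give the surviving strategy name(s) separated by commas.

Player 2's strategy M is strictly dominated by L (A: 9>7, B: 4>2, C: 12>3) and is removed.
For Player 1, B strictly dominates A on the remaining columns (L: 10>5, R: 7>5); eliminate A.
Among the remaining strategies, none is strictly dominated by another pure strategy of the same player, so the elimination stops.
Surviving strategies — Player 1: {B, C}; Player 2: {L, R}.

B, C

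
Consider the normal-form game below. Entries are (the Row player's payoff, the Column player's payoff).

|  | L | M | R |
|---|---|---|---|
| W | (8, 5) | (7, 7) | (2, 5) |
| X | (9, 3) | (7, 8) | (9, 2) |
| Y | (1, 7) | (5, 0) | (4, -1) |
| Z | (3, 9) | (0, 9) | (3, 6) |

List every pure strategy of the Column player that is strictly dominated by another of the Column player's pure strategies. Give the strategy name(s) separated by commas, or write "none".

R

L: no other strategy beats it everywhere (M at Y (7>0); R at W (5=5)).
M is not dominated — it holds its own against L at W (7>5); R at W (7>5).
M strictly dominates R — W: 7>5, X: 8>2, Y: 0>-1, Z: 9>6.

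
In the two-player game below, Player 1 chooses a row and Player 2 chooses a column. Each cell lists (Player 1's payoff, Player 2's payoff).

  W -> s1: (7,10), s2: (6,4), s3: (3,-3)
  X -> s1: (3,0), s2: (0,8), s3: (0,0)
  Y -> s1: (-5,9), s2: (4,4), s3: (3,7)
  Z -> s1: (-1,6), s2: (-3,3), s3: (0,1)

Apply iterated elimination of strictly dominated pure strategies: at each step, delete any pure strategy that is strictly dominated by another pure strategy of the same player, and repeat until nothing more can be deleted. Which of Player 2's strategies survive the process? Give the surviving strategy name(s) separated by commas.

s1

Row X is eliminated: W beats it against every remaining column (s1: 7>3, s2: 6>0, s3: 3>0).
Player 1's strategy Z is strictly dominated by W (s1: 7>-1, s2: 6>-3, s3: 3>0) and is removed.
Column s2 is eliminated: s1 beats it against every remaining row (W: 10>4, Y: 9>4).
Player 2's strategy s3 is strictly dominated by s1 (W: 10>-3, Y: 9>7) and is removed.
For Player 1, W strictly dominates Y on the remaining columns (s1: 7>-5); eliminate Y.
Among the remaining strategies, none is strictly dominated by another pure strategy of the same player, so the elimination stops.
Surviving strategies — Player 1: {W}; Player 2: {s1}.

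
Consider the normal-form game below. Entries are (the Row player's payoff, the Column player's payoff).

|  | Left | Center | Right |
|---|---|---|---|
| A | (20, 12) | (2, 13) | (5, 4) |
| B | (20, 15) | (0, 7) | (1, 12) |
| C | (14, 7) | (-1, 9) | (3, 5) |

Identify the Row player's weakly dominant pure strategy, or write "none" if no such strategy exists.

A

A vs B: Left: 20=20, Center: 2>0, Right: 5>1.
A vs C: Left: 20>14, Center: 2>-1, Right: 5>3.
A is at least as good as every other strategy against every opponent action, so it is weakly dominant.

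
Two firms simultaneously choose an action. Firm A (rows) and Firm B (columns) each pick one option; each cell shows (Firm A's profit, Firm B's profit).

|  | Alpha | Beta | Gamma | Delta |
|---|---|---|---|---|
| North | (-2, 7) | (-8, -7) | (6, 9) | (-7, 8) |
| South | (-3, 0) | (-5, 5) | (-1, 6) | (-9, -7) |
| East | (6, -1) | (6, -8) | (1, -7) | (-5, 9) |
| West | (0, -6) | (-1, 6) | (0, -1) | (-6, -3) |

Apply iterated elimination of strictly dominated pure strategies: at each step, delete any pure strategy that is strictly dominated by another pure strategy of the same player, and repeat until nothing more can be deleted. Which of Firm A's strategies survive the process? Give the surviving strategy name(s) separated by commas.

Firm A's strategy South is strictly dominated by East (Alpha: 6>-3, Beta: 6>-5, Gamma: 1>-1, Delta: -5>-9) and is removed.
For Firm A, East strictly dominates West on the remaining columns (Alpha: 6>0, Beta: 6>-1, Gamma: 1>0, Delta: -5>-6); eliminate West.
For Firm B, Delta strictly dominates Alpha on the remaining rows (North: 8>7, East: 9>-1); eliminate Alpha.
For Firm B, Gamma strictly dominates Beta on the remaining rows (North: 9>-7, East: -7>-8); eliminate Beta.
Among the remaining strategies, none is strictly dominated by another pure strategy of the same player, so the elimination stops.
Surviving strategies — Firm A: {North, East}; Firm B: {Gamma, Delta}.

North, East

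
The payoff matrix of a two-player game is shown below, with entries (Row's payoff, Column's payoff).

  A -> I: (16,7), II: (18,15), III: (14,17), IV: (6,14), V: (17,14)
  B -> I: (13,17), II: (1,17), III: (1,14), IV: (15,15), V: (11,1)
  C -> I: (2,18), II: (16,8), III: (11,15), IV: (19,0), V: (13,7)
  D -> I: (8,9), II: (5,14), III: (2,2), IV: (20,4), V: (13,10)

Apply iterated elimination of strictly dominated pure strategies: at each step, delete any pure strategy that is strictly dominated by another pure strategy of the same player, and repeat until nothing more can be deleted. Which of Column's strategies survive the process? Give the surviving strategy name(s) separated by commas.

III

For Column, II strictly dominates IV on the remaining rows (A: 15>14, B: 17>15, C: 8>0, D: 14>4); eliminate IV.
Row's strategy B is strictly dominated by A (I: 16>13, II: 18>1, III: 14>1, V: 17>11) and is removed.
Row C is eliminated: A beats it against every remaining column (I: 16>2, II: 18>16, III: 14>11, V: 17>13).
Row D is eliminated: A beats it against every remaining column (I: 16>8, II: 18>5, III: 14>2, V: 17>13).
For Column, II strictly dominates I on the remaining rows (A: 15>7); eliminate I.
For Column, III strictly dominates II on the remaining rows (A: 17>15); eliminate II.
For Column, III strictly dominates V on the remaining rows (A: 17>14); eliminate V.
Among the remaining strategies, none is strictly dominated by another pure strategy of the same player, so the elimination stops.
Surviving strategies — Row: {A}; Column: {III}.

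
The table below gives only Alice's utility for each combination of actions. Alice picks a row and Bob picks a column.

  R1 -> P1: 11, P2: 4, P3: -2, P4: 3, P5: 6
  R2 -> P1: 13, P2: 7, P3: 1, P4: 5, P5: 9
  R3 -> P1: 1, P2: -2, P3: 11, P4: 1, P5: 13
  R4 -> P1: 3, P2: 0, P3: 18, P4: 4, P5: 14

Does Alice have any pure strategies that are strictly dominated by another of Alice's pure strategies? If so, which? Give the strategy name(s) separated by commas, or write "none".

R1, R3

R1 is strictly dominated by R2 (P1: 13>11, P2: 7>4, P3: 1>-2, P4: 5>3, P5: 9>6).
Nothing dominates R2: R1 at P1 (13>11); R3 at P1 (13>1); R4 at P1 (13>3).
R4 strictly dominates R3 — P1: 3>1, P2: 0>-2, P3: 18>11, P4: 4>1, P5: 14>13.
R4 is not dominated — it holds its own against R1 at P3 (18>-2); R2 at P3 (18>1); R3 at P1 (3>1).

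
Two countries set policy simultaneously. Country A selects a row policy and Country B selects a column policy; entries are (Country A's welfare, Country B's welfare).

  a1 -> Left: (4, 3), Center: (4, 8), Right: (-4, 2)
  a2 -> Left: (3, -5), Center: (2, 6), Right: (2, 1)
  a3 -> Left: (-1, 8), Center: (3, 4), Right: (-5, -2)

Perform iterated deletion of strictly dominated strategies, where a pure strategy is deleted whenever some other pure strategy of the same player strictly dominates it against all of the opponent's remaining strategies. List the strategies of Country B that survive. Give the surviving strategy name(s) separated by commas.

Center

Row a3 is eliminated: a1 beats it against every remaining column (Left: 4>-1, Center: 4>3, Right: -4>-5).
Column Left is eliminated: Center beats it against every remaining row (a1: 8>3, a2: 6>-5).
Column Right is eliminated: Center beats it against every remaining row (a1: 8>2, a2: 6>1).
For Country A, a1 strictly dominates a2 on the remaining columns (Center: 4>2); eliminate a2.
Among the remaining strategies, none is strictly dominated by another pure strategy of the same player, so the elimination stops.
Surviving strategies — Country A: {a1}; Country B: {Center}.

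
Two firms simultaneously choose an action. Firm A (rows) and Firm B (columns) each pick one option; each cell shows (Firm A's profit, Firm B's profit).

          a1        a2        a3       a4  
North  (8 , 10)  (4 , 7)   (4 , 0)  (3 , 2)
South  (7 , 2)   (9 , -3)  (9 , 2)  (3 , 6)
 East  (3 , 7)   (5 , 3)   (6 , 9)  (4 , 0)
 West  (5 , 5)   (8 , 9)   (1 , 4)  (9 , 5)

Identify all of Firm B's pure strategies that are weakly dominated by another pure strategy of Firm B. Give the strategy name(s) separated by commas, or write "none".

a1 is not dominated — it holds its own against a2 at North (10>7); a3 at North (10>0); a4 at North (10>2).
a2: no other strategy beats it everywhere (a1 at West (9>5); a3 at North (7>0); a4 at North (7>2)).
Nothing dominates a3: a1 at East (9>7); a2 at South (2>-3); a4 at East (9>0).
a4 is not dominated — it holds its own against a1 at South (6>2); a2 at South (6>-3); a3 at North (2>0).

none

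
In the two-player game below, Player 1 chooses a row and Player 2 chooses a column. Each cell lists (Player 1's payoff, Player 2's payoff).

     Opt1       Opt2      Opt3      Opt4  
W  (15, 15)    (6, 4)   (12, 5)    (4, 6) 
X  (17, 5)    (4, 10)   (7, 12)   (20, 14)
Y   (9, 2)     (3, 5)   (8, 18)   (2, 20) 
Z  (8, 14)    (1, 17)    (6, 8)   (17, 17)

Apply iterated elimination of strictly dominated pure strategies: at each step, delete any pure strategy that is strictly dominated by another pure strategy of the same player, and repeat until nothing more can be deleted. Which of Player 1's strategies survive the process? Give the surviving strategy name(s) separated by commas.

Player 1's strategy Y is strictly dominated by W (Opt1: 15>9, Opt2: 6>3, Opt3: 12>8, Opt4: 4>2) and is removed.
For Player 1, X strictly dominates Z on the remaining columns (Opt1: 17>8, Opt2: 4>1, Opt3: 7>6, Opt4: 20>17); eliminate Z.
For Player 2, Opt3 strictly dominates Opt2 on the remaining rows (W: 5>4, X: 12>10); eliminate Opt2.
Column Opt3 is eliminated: Opt4 beats it against every remaining row (W: 6>5, X: 14>12).
Row W is eliminated: X beats it against every remaining column (Opt1: 17>15, Opt4: 20>4).
Player 2's strategy Opt1 is strictly dominated by Opt4 (X: 14>5) and is removed.
Among the remaining strategies, none is strictly dominated by another pure strategy of the same player, so the elimination stops.
Surviving strategies — Player 1: {X}; Player 2: {Opt4}.

X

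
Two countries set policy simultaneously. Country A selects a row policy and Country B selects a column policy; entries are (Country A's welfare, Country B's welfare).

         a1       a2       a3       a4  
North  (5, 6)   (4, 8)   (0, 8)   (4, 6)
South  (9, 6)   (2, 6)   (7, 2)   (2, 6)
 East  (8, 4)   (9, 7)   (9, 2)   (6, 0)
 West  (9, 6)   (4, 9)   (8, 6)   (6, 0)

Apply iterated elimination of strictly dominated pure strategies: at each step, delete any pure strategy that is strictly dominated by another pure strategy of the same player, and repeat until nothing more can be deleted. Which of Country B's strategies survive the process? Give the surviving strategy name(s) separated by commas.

a1, a2, a4

Country A's strategy North is strictly dominated by East (a1: 8>5, a2: 9>4, a3: 9>0, a4: 6>4) and is removed.
For Country B, a2 strictly dominates a3 on the remaining rows (South: 6>2, East: 7>2, West: 9>6); eliminate a3.
Among the remaining strategies, none is strictly dominated by another pure strategy of the same player, so the elimination stops.
Surviving strategies — Country A: {South, East, West}; Country B: {a1, a2, a4}.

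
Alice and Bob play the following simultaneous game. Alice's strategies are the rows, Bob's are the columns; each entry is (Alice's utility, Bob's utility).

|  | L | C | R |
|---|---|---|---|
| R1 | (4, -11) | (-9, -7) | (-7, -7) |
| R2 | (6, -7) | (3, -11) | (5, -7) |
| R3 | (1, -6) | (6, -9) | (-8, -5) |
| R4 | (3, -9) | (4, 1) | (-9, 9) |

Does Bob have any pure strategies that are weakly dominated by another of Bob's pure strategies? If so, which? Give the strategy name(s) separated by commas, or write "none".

L: dominated, since R does at least as well everywhere (R1: -7>-11, R2: -7=-7, R3: -5>-6, R4: 9>-9).
C is weakly dominated by R (R1: -7=-7, R2: -7>-11, R3: -5>-9, R4: 9>1).
R is not dominated — it holds its own against L at R1 (-7>-11); C at R2 (-7>-11).

L, C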